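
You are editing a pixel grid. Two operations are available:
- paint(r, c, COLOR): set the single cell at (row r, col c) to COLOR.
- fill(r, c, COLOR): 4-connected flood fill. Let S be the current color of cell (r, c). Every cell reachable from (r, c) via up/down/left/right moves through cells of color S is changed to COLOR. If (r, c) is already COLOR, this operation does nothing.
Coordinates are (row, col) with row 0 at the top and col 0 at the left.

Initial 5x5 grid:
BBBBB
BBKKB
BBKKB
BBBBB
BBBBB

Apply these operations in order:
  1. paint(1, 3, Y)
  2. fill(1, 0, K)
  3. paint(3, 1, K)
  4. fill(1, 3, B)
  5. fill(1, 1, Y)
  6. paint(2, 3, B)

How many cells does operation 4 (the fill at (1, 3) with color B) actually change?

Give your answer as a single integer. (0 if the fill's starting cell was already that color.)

Answer: 1

Derivation:
After op 1 paint(1,3,Y):
BBBBB
BBKYB
BBKKB
BBBBB
BBBBB
After op 2 fill(1,0,K) [21 cells changed]:
KKKKK
KKKYK
KKKKK
KKKKK
KKKKK
After op 3 paint(3,1,K):
KKKKK
KKKYK
KKKKK
KKKKK
KKKKK
After op 4 fill(1,3,B) [1 cells changed]:
KKKKK
KKKBK
KKKKK
KKKKK
KKKKK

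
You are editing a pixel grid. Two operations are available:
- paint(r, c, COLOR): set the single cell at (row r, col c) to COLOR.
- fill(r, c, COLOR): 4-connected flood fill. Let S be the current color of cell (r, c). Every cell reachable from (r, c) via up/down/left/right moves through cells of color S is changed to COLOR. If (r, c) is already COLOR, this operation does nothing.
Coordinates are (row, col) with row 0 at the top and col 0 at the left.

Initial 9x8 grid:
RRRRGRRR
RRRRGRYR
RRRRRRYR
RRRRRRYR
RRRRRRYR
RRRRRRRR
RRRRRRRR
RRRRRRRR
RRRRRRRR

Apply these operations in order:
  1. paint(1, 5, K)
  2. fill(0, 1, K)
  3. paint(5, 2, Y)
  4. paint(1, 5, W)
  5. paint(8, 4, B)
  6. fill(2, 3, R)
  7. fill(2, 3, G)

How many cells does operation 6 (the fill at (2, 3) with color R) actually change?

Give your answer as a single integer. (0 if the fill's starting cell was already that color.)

After op 1 paint(1,5,K):
RRRRGRRR
RRRRGKYR
RRRRRRYR
RRRRRRYR
RRRRRRYR
RRRRRRRR
RRRRRRRR
RRRRRRRR
RRRRRRRR
After op 2 fill(0,1,K) [65 cells changed]:
KKKKGKKK
KKKKGKYK
KKKKKKYK
KKKKKKYK
KKKKKKYK
KKKKKKKK
KKKKKKKK
KKKKKKKK
KKKKKKKK
After op 3 paint(5,2,Y):
KKKKGKKK
KKKKGKYK
KKKKKKYK
KKKKKKYK
KKKKKKYK
KKYKKKKK
KKKKKKKK
KKKKKKKK
KKKKKKKK
After op 4 paint(1,5,W):
KKKKGKKK
KKKKGWYK
KKKKKKYK
KKKKKKYK
KKKKKKYK
KKYKKKKK
KKKKKKKK
KKKKKKKK
KKKKKKKK
After op 5 paint(8,4,B):
KKKKGKKK
KKKKGWYK
KKKKKKYK
KKKKKKYK
KKKKKKYK
KKYKKKKK
KKKKKKKK
KKKKKKKK
KKKKBKKK
After op 6 fill(2,3,R) [63 cells changed]:
RRRRGRRR
RRRRGWYR
RRRRRRYR
RRRRRRYR
RRRRRRYR
RRYRRRRR
RRRRRRRR
RRRRRRRR
RRRRBRRR

Answer: 63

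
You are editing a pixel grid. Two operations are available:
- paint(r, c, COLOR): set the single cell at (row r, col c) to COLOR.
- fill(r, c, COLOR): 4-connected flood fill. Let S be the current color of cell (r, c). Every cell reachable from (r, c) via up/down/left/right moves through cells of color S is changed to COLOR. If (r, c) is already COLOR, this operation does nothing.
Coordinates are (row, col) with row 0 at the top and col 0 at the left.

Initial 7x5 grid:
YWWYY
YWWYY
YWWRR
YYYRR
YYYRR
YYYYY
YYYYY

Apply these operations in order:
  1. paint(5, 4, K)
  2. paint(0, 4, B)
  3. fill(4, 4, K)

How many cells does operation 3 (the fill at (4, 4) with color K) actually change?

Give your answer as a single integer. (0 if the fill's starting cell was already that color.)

After op 1 paint(5,4,K):
YWWYY
YWWYY
YWWRR
YYYRR
YYYRR
YYYYK
YYYYY
After op 2 paint(0,4,B):
YWWYB
YWWYY
YWWRR
YYYRR
YYYRR
YYYYK
YYYYY
After op 3 fill(4,4,K) [6 cells changed]:
YWWYB
YWWYY
YWWKK
YYYKK
YYYKK
YYYYK
YYYYY

Answer: 6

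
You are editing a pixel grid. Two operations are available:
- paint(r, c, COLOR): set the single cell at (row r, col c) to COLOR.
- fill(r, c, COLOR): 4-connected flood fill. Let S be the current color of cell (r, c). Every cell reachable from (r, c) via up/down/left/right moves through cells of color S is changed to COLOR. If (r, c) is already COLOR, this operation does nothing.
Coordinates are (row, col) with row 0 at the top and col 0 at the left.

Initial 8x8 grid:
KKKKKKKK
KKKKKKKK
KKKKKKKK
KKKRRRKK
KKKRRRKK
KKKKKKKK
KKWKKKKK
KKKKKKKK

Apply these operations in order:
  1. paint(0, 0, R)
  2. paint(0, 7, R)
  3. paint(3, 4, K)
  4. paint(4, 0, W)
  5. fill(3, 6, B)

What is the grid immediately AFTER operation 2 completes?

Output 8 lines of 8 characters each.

Answer: RKKKKKKR
KKKKKKKK
KKKKKKKK
KKKRRRKK
KKKRRRKK
KKKKKKKK
KKWKKKKK
KKKKKKKK

Derivation:
After op 1 paint(0,0,R):
RKKKKKKK
KKKKKKKK
KKKKKKKK
KKKRRRKK
KKKRRRKK
KKKKKKKK
KKWKKKKK
KKKKKKKK
After op 2 paint(0,7,R):
RKKKKKKR
KKKKKKKK
KKKKKKKK
KKKRRRKK
KKKRRRKK
KKKKKKKK
KKWKKKKK
KKKKKKKK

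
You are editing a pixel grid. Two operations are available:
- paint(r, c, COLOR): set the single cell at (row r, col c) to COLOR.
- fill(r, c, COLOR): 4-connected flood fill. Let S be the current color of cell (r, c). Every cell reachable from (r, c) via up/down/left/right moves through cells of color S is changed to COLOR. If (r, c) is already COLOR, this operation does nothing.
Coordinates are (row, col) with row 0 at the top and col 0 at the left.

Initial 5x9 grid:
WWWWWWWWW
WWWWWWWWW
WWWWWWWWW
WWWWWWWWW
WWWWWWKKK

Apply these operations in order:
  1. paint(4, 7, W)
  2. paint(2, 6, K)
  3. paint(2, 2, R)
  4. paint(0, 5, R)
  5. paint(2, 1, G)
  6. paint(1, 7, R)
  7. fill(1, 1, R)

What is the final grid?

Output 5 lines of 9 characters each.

After op 1 paint(4,7,W):
WWWWWWWWW
WWWWWWWWW
WWWWWWWWW
WWWWWWWWW
WWWWWWKWK
After op 2 paint(2,6,K):
WWWWWWWWW
WWWWWWWWW
WWWWWWKWW
WWWWWWWWW
WWWWWWKWK
After op 3 paint(2,2,R):
WWWWWWWWW
WWWWWWWWW
WWRWWWKWW
WWWWWWWWW
WWWWWWKWK
After op 4 paint(0,5,R):
WWWWWRWWW
WWWWWWWWW
WWRWWWKWW
WWWWWWWWW
WWWWWWKWK
After op 5 paint(2,1,G):
WWWWWRWWW
WWWWWWWWW
WGRWWWKWW
WWWWWWWWW
WWWWWWKWK
After op 6 paint(1,7,R):
WWWWWRWWW
WWWWWWWRW
WGRWWWKWW
WWWWWWWWW
WWWWWWKWK
After op 7 fill(1,1,R) [38 cells changed]:
RRRRRRRRR
RRRRRRRRR
RGRRRRKRR
RRRRRRRRR
RRRRRRKRK

Answer: RRRRRRRRR
RRRRRRRRR
RGRRRRKRR
RRRRRRRRR
RRRRRRKRK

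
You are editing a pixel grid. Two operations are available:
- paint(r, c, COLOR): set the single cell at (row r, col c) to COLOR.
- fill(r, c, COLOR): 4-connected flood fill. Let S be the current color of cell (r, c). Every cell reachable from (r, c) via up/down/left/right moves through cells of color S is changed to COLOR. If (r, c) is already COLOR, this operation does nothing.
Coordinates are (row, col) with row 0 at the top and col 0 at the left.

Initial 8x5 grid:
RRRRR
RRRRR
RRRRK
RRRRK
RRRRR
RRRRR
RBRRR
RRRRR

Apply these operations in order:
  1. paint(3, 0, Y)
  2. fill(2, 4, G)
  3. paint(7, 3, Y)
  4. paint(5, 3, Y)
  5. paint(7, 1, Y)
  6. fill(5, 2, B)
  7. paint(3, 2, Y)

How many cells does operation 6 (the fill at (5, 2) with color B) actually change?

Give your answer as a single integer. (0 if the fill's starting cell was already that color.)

After op 1 paint(3,0,Y):
RRRRR
RRRRR
RRRRK
YRRRK
RRRRR
RRRRR
RBRRR
RRRRR
After op 2 fill(2,4,G) [2 cells changed]:
RRRRR
RRRRR
RRRRG
YRRRG
RRRRR
RRRRR
RBRRR
RRRRR
After op 3 paint(7,3,Y):
RRRRR
RRRRR
RRRRG
YRRRG
RRRRR
RRRRR
RBRRR
RRRYR
After op 4 paint(5,3,Y):
RRRRR
RRRRR
RRRRG
YRRRG
RRRRR
RRRYR
RBRRR
RRRYR
After op 5 paint(7,1,Y):
RRRRR
RRRRR
RRRRG
YRRRG
RRRRR
RRRYR
RBRRR
RYRYR
After op 6 fill(5,2,B) [33 cells changed]:
BBBBB
BBBBB
BBBBG
YBBBG
BBBBB
BBBYB
BBBBB
BYBYB

Answer: 33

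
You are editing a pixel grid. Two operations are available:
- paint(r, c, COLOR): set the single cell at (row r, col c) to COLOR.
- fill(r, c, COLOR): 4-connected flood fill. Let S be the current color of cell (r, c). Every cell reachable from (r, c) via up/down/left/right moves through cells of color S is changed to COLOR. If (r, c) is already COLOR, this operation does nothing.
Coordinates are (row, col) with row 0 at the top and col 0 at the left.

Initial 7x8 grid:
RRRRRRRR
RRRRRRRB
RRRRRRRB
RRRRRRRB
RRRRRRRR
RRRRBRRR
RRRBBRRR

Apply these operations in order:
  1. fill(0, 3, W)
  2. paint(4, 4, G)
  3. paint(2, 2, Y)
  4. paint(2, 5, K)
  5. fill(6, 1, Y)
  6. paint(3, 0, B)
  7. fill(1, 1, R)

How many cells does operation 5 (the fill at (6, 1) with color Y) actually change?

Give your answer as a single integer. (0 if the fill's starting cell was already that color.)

After op 1 fill(0,3,W) [50 cells changed]:
WWWWWWWW
WWWWWWWB
WWWWWWWB
WWWWWWWB
WWWWWWWW
WWWWBWWW
WWWBBWWW
After op 2 paint(4,4,G):
WWWWWWWW
WWWWWWWB
WWWWWWWB
WWWWWWWB
WWWWGWWW
WWWWBWWW
WWWBBWWW
After op 3 paint(2,2,Y):
WWWWWWWW
WWWWWWWB
WWYWWWWB
WWWWWWWB
WWWWGWWW
WWWWBWWW
WWWBBWWW
After op 4 paint(2,5,K):
WWWWWWWW
WWWWWWWB
WWYWWKWB
WWWWWWWB
WWWWGWWW
WWWWBWWW
WWWBBWWW
After op 5 fill(6,1,Y) [47 cells changed]:
YYYYYYYY
YYYYYYYB
YYYYYKYB
YYYYYYYB
YYYYGYYY
YYYYBYYY
YYYBBYYY

Answer: 47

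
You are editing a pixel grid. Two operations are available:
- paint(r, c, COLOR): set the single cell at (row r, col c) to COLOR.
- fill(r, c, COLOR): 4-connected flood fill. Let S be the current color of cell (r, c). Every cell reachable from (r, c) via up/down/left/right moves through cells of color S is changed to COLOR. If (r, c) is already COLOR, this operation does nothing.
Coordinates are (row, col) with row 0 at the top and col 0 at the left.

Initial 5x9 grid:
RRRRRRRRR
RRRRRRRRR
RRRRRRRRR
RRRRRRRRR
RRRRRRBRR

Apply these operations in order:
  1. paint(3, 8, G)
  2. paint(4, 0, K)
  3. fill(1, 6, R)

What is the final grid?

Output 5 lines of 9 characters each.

Answer: RRRRRRRRR
RRRRRRRRR
RRRRRRRRR
RRRRRRRRG
KRRRRRBRR

Derivation:
After op 1 paint(3,8,G):
RRRRRRRRR
RRRRRRRRR
RRRRRRRRR
RRRRRRRRG
RRRRRRBRR
After op 2 paint(4,0,K):
RRRRRRRRR
RRRRRRRRR
RRRRRRRRR
RRRRRRRRG
KRRRRRBRR
After op 3 fill(1,6,R) [0 cells changed]:
RRRRRRRRR
RRRRRRRRR
RRRRRRRRR
RRRRRRRRG
KRRRRRBRR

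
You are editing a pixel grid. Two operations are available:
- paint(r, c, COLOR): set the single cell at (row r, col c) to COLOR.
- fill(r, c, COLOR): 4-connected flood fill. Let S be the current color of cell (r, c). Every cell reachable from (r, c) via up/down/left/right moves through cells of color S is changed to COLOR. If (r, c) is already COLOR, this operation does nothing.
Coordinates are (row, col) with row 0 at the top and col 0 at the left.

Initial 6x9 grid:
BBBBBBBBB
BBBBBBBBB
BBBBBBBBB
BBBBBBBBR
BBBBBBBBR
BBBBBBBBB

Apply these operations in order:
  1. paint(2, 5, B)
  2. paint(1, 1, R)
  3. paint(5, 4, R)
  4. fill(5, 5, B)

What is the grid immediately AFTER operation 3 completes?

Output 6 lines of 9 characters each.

After op 1 paint(2,5,B):
BBBBBBBBB
BBBBBBBBB
BBBBBBBBB
BBBBBBBBR
BBBBBBBBR
BBBBBBBBB
After op 2 paint(1,1,R):
BBBBBBBBB
BRBBBBBBB
BBBBBBBBB
BBBBBBBBR
BBBBBBBBR
BBBBBBBBB
After op 3 paint(5,4,R):
BBBBBBBBB
BRBBBBBBB
BBBBBBBBB
BBBBBBBBR
BBBBBBBBR
BBBBRBBBB

Answer: BBBBBBBBB
BRBBBBBBB
BBBBBBBBB
BBBBBBBBR
BBBBBBBBR
BBBBRBBBB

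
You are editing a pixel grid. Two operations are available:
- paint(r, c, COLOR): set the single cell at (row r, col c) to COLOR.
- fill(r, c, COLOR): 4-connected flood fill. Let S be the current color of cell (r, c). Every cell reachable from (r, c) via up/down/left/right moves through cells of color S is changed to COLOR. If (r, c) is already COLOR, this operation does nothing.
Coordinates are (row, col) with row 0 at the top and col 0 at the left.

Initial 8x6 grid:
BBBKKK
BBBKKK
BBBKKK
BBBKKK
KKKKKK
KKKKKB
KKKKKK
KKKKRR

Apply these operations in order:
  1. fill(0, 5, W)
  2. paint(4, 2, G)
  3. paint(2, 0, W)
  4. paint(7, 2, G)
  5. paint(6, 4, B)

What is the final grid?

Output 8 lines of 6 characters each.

After op 1 fill(0,5,W) [33 cells changed]:
BBBWWW
BBBWWW
BBBWWW
BBBWWW
WWWWWW
WWWWWB
WWWWWW
WWWWRR
After op 2 paint(4,2,G):
BBBWWW
BBBWWW
BBBWWW
BBBWWW
WWGWWW
WWWWWB
WWWWWW
WWWWRR
After op 3 paint(2,0,W):
BBBWWW
BBBWWW
WBBWWW
BBBWWW
WWGWWW
WWWWWB
WWWWWW
WWWWRR
After op 4 paint(7,2,G):
BBBWWW
BBBWWW
WBBWWW
BBBWWW
WWGWWW
WWWWWB
WWWWWW
WWGWRR
After op 5 paint(6,4,B):
BBBWWW
BBBWWW
WBBWWW
BBBWWW
WWGWWW
WWWWWB
WWWWBW
WWGWRR

Answer: BBBWWW
BBBWWW
WBBWWW
BBBWWW
WWGWWW
WWWWWB
WWWWBW
WWGWRR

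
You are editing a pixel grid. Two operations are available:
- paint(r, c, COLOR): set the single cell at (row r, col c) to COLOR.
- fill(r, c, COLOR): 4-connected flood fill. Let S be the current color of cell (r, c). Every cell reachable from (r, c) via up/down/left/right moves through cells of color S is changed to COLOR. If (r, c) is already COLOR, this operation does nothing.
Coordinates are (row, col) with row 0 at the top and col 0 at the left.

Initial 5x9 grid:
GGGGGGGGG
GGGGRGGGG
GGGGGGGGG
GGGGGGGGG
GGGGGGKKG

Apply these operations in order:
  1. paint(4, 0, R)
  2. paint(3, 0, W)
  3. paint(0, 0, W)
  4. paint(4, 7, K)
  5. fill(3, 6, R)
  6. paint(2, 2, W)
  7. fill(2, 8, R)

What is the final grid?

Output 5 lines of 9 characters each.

Answer: WRRRRRRRR
RRRRRRRRR
RRWRRRRRR
WRRRRRRRR
RRRRRRKKR

Derivation:
After op 1 paint(4,0,R):
GGGGGGGGG
GGGGRGGGG
GGGGGGGGG
GGGGGGGGG
RGGGGGKKG
After op 2 paint(3,0,W):
GGGGGGGGG
GGGGRGGGG
GGGGGGGGG
WGGGGGGGG
RGGGGGKKG
After op 3 paint(0,0,W):
WGGGGGGGG
GGGGRGGGG
GGGGGGGGG
WGGGGGGGG
RGGGGGKKG
After op 4 paint(4,7,K):
WGGGGGGGG
GGGGRGGGG
GGGGGGGGG
WGGGGGGGG
RGGGGGKKG
After op 5 fill(3,6,R) [39 cells changed]:
WRRRRRRRR
RRRRRRRRR
RRRRRRRRR
WRRRRRRRR
RRRRRRKKR
After op 6 paint(2,2,W):
WRRRRRRRR
RRRRRRRRR
RRWRRRRRR
WRRRRRRRR
RRRRRRKKR
After op 7 fill(2,8,R) [0 cells changed]:
WRRRRRRRR
RRRRRRRRR
RRWRRRRRR
WRRRRRRRR
RRRRRRKKR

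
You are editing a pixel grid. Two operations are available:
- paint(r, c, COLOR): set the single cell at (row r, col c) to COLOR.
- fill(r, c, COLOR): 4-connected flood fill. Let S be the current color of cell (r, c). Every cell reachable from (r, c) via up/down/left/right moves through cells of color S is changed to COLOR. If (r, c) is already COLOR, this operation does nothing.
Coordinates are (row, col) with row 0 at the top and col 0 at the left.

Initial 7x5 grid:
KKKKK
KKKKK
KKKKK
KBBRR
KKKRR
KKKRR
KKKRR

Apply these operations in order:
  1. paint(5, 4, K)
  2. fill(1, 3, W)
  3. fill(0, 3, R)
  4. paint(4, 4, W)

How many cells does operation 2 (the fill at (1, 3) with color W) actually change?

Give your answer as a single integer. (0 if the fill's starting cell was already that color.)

After op 1 paint(5,4,K):
KKKKK
KKKKK
KKKKK
KBBRR
KKKRR
KKKRK
KKKRR
After op 2 fill(1,3,W) [25 cells changed]:
WWWWW
WWWWW
WWWWW
WBBRR
WWWRR
WWWRK
WWWRR

Answer: 25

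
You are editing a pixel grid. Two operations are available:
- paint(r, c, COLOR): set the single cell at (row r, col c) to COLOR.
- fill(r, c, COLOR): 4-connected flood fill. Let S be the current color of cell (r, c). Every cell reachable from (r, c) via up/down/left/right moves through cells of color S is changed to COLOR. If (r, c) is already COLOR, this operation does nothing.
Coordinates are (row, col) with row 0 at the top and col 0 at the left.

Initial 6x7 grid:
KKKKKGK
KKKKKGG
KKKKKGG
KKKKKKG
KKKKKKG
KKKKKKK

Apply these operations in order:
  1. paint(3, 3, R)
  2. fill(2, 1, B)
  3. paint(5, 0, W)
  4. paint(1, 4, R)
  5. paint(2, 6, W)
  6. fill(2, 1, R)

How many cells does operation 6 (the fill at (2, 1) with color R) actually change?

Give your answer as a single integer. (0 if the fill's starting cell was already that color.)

Answer: 31

Derivation:
After op 1 paint(3,3,R):
KKKKKGK
KKKKKGG
KKKKKGG
KKKRKKG
KKKKKKG
KKKKKKK
After op 2 fill(2,1,B) [33 cells changed]:
BBBBBGK
BBBBBGG
BBBBBGG
BBBRBBG
BBBBBBG
BBBBBBB
After op 3 paint(5,0,W):
BBBBBGK
BBBBBGG
BBBBBGG
BBBRBBG
BBBBBBG
WBBBBBB
After op 4 paint(1,4,R):
BBBBBGK
BBBBRGG
BBBBBGG
BBBRBBG
BBBBBBG
WBBBBBB
After op 5 paint(2,6,W):
BBBBBGK
BBBBRGG
BBBBBGW
BBBRBBG
BBBBBBG
WBBBBBB
After op 6 fill(2,1,R) [31 cells changed]:
RRRRRGK
RRRRRGG
RRRRRGW
RRRRRRG
RRRRRRG
WRRRRRR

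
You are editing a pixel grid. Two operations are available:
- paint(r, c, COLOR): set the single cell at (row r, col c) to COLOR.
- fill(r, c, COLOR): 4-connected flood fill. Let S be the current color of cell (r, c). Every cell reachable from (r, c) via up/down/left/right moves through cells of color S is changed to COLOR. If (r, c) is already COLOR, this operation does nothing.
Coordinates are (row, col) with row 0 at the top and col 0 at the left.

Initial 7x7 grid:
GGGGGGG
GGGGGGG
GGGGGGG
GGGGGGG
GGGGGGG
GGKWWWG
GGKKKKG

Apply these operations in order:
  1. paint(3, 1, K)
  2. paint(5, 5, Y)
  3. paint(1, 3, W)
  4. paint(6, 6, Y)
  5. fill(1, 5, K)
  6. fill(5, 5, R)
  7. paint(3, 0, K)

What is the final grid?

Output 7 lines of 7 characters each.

After op 1 paint(3,1,K):
GGGGGGG
GGGGGGG
GGGGGGG
GKGGGGG
GGGGGGG
GGKWWWG
GGKKKKG
After op 2 paint(5,5,Y):
GGGGGGG
GGGGGGG
GGGGGGG
GKGGGGG
GGGGGGG
GGKWWYG
GGKKKKG
After op 3 paint(1,3,W):
GGGGGGG
GGGWGGG
GGGGGGG
GKGGGGG
GGGGGGG
GGKWWYG
GGKKKKG
After op 4 paint(6,6,Y):
GGGGGGG
GGGWGGG
GGGGGGG
GKGGGGG
GGGGGGG
GGKWWYG
GGKKKKY
After op 5 fill(1,5,K) [38 cells changed]:
KKKKKKK
KKKWKKK
KKKKKKK
KKKKKKK
KKKKKKK
KKKWWYK
KKKKKKY
After op 6 fill(5,5,R) [1 cells changed]:
KKKKKKK
KKKWKKK
KKKKKKK
KKKKKKK
KKKKKKK
KKKWWRK
KKKKKKY
After op 7 paint(3,0,K):
KKKKKKK
KKKWKKK
KKKKKKK
KKKKKKK
KKKKKKK
KKKWWRK
KKKKKKY

Answer: KKKKKKK
KKKWKKK
KKKKKKK
KKKKKKK
KKKKKKK
KKKWWRK
KKKKKKY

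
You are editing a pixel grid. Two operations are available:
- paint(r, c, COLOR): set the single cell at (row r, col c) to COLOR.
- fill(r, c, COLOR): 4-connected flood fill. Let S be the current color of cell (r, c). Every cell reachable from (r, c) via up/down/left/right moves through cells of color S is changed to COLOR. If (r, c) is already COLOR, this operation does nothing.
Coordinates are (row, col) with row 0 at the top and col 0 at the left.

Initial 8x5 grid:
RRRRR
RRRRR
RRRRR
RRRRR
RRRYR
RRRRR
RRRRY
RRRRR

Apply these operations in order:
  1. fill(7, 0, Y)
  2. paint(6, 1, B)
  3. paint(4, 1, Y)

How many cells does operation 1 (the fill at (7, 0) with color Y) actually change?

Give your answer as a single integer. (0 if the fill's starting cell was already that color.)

Answer: 38

Derivation:
After op 1 fill(7,0,Y) [38 cells changed]:
YYYYY
YYYYY
YYYYY
YYYYY
YYYYY
YYYYY
YYYYY
YYYYY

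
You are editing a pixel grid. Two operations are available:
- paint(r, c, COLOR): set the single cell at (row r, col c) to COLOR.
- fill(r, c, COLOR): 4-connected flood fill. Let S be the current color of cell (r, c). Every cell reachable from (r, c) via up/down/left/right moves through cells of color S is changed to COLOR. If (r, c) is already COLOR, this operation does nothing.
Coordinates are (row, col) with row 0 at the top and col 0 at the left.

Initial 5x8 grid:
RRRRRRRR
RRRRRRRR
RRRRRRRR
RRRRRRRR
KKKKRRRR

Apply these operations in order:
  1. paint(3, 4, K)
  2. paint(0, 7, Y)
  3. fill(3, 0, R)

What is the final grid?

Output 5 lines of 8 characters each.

After op 1 paint(3,4,K):
RRRRRRRR
RRRRRRRR
RRRRRRRR
RRRRKRRR
KKKKRRRR
After op 2 paint(0,7,Y):
RRRRRRRY
RRRRRRRR
RRRRRRRR
RRRRKRRR
KKKKRRRR
After op 3 fill(3,0,R) [0 cells changed]:
RRRRRRRY
RRRRRRRR
RRRRRRRR
RRRRKRRR
KKKKRRRR

Answer: RRRRRRRY
RRRRRRRR
RRRRRRRR
RRRRKRRR
KKKKRRRR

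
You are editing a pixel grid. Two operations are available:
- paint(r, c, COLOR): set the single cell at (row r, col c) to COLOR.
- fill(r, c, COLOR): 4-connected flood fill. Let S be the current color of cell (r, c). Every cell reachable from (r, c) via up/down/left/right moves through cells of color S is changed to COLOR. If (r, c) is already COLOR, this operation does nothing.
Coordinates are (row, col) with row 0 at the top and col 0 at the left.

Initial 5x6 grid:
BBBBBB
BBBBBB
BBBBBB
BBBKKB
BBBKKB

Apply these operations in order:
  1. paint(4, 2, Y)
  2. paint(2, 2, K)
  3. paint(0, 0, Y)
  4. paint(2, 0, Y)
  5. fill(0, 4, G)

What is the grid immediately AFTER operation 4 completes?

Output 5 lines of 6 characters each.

After op 1 paint(4,2,Y):
BBBBBB
BBBBBB
BBBBBB
BBBKKB
BBYKKB
After op 2 paint(2,2,K):
BBBBBB
BBBBBB
BBKBBB
BBBKKB
BBYKKB
After op 3 paint(0,0,Y):
YBBBBB
BBBBBB
BBKBBB
BBBKKB
BBYKKB
After op 4 paint(2,0,Y):
YBBBBB
BBBBBB
YBKBBB
BBBKKB
BBYKKB

Answer: YBBBBB
BBBBBB
YBKBBB
BBBKKB
BBYKKB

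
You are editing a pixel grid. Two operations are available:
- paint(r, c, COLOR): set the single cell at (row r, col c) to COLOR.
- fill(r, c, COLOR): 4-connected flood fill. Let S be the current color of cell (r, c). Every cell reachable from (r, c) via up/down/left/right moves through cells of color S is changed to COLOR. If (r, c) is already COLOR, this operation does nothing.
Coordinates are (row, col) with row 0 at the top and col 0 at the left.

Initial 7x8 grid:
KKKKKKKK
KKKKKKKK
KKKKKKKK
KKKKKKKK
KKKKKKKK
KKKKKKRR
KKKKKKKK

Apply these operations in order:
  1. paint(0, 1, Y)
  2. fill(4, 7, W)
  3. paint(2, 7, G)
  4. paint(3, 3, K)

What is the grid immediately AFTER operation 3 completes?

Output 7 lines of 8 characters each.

Answer: WYWWWWWW
WWWWWWWW
WWWWWWWG
WWWWWWWW
WWWWWWWW
WWWWWWRR
WWWWWWWW

Derivation:
After op 1 paint(0,1,Y):
KYKKKKKK
KKKKKKKK
KKKKKKKK
KKKKKKKK
KKKKKKKK
KKKKKKRR
KKKKKKKK
After op 2 fill(4,7,W) [53 cells changed]:
WYWWWWWW
WWWWWWWW
WWWWWWWW
WWWWWWWW
WWWWWWWW
WWWWWWRR
WWWWWWWW
After op 3 paint(2,7,G):
WYWWWWWW
WWWWWWWW
WWWWWWWG
WWWWWWWW
WWWWWWWW
WWWWWWRR
WWWWWWWW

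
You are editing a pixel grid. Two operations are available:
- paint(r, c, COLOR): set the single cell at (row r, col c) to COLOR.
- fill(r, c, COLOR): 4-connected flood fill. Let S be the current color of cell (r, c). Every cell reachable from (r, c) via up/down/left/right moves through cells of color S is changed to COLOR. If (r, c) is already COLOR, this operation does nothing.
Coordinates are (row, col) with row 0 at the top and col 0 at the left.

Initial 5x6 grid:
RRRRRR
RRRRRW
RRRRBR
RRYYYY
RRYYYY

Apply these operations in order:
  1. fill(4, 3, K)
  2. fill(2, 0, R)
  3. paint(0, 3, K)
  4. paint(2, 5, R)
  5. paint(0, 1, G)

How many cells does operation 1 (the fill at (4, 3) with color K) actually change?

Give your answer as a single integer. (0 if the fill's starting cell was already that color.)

Answer: 8

Derivation:
After op 1 fill(4,3,K) [8 cells changed]:
RRRRRR
RRRRRW
RRRRBR
RRKKKK
RRKKKK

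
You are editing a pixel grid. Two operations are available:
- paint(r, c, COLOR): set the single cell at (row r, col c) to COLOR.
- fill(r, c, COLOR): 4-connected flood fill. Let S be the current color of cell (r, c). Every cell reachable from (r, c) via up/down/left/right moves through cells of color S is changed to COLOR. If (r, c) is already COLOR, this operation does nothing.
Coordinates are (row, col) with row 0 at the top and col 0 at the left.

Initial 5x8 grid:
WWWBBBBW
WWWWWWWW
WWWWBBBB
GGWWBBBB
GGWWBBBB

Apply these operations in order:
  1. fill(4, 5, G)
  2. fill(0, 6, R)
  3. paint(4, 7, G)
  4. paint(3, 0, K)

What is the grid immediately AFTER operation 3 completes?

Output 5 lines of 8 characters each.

Answer: WWWRRRRW
WWWWWWWW
WWWWGGGG
GGWWGGGG
GGWWGGGG

Derivation:
After op 1 fill(4,5,G) [12 cells changed]:
WWWBBBBW
WWWWWWWW
WWWWGGGG
GGWWGGGG
GGWWGGGG
After op 2 fill(0,6,R) [4 cells changed]:
WWWRRRRW
WWWWWWWW
WWWWGGGG
GGWWGGGG
GGWWGGGG
After op 3 paint(4,7,G):
WWWRRRRW
WWWWWWWW
WWWWGGGG
GGWWGGGG
GGWWGGGG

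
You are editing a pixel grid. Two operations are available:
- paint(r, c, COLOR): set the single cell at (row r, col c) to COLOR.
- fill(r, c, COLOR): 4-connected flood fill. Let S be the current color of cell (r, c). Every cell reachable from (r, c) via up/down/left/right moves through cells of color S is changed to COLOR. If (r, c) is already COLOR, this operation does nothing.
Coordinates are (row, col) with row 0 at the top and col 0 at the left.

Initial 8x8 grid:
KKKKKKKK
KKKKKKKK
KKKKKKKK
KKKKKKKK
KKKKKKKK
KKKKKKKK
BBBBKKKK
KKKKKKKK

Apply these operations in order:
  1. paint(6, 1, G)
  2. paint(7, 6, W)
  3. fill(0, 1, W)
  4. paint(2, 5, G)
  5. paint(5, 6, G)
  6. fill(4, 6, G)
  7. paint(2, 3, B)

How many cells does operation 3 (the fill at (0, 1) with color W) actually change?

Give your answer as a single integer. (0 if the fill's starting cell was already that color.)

After op 1 paint(6,1,G):
KKKKKKKK
KKKKKKKK
KKKKKKKK
KKKKKKKK
KKKKKKKK
KKKKKKKK
BGBBKKKK
KKKKKKKK
After op 2 paint(7,6,W):
KKKKKKKK
KKKKKKKK
KKKKKKKK
KKKKKKKK
KKKKKKKK
KKKKKKKK
BGBBKKKK
KKKKKKWK
After op 3 fill(0,1,W) [59 cells changed]:
WWWWWWWW
WWWWWWWW
WWWWWWWW
WWWWWWWW
WWWWWWWW
WWWWWWWW
BGBBWWWW
WWWWWWWW

Answer: 59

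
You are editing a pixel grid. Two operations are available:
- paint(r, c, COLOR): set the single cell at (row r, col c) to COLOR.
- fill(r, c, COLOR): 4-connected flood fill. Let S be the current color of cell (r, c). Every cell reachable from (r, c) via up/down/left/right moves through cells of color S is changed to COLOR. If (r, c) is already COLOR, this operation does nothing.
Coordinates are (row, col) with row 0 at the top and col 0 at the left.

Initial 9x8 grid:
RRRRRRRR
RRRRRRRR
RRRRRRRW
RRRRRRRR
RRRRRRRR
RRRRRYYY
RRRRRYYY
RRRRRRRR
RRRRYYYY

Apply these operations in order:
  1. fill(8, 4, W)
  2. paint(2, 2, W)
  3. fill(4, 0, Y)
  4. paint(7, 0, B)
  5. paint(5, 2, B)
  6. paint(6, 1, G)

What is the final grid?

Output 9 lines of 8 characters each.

After op 1 fill(8,4,W) [4 cells changed]:
RRRRRRRR
RRRRRRRR
RRRRRRRW
RRRRRRRR
RRRRRRRR
RRRRRYYY
RRRRRYYY
RRRRRRRR
RRRRWWWW
After op 2 paint(2,2,W):
RRRRRRRR
RRRRRRRR
RRWRRRRW
RRRRRRRR
RRRRRRRR
RRRRRYYY
RRRRRYYY
RRRRRRRR
RRRRWWWW
After op 3 fill(4,0,Y) [60 cells changed]:
YYYYYYYY
YYYYYYYY
YYWYYYYW
YYYYYYYY
YYYYYYYY
YYYYYYYY
YYYYYYYY
YYYYYYYY
YYYYWWWW
After op 4 paint(7,0,B):
YYYYYYYY
YYYYYYYY
YYWYYYYW
YYYYYYYY
YYYYYYYY
YYYYYYYY
YYYYYYYY
BYYYYYYY
YYYYWWWW
After op 5 paint(5,2,B):
YYYYYYYY
YYYYYYYY
YYWYYYYW
YYYYYYYY
YYYYYYYY
YYBYYYYY
YYYYYYYY
BYYYYYYY
YYYYWWWW
After op 6 paint(6,1,G):
YYYYYYYY
YYYYYYYY
YYWYYYYW
YYYYYYYY
YYYYYYYY
YYBYYYYY
YGYYYYYY
BYYYYYYY
YYYYWWWW

Answer: YYYYYYYY
YYYYYYYY
YYWYYYYW
YYYYYYYY
YYYYYYYY
YYBYYYYY
YGYYYYYY
BYYYYYYY
YYYYWWWW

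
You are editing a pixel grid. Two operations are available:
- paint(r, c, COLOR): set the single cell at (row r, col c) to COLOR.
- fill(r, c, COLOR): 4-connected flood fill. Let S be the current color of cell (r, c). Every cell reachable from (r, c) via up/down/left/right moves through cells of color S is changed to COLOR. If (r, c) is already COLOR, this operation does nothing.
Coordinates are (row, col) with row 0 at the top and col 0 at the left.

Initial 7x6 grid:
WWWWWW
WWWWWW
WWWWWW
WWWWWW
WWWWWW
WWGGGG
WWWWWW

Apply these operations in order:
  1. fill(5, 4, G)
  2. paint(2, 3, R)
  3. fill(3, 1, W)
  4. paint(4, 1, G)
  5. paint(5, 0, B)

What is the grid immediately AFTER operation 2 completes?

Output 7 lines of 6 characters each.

Answer: WWWWWW
WWWWWW
WWWRWW
WWWWWW
WWWWWW
WWGGGG
WWWWWW

Derivation:
After op 1 fill(5,4,G) [0 cells changed]:
WWWWWW
WWWWWW
WWWWWW
WWWWWW
WWWWWW
WWGGGG
WWWWWW
After op 2 paint(2,3,R):
WWWWWW
WWWWWW
WWWRWW
WWWWWW
WWWWWW
WWGGGG
WWWWWW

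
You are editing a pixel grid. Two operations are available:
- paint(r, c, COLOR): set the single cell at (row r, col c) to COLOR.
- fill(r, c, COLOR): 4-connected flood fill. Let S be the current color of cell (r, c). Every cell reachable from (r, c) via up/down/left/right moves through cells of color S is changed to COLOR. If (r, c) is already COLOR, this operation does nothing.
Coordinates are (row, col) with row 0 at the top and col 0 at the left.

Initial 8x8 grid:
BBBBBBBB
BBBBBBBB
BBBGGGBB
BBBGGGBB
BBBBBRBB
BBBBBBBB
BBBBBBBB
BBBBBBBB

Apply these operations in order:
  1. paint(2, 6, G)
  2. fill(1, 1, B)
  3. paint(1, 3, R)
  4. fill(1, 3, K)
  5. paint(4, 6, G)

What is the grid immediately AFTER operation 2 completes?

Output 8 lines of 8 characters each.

After op 1 paint(2,6,G):
BBBBBBBB
BBBBBBBB
BBBGGGGB
BBBGGGBB
BBBBBRBB
BBBBBBBB
BBBBBBBB
BBBBBBBB
After op 2 fill(1,1,B) [0 cells changed]:
BBBBBBBB
BBBBBBBB
BBBGGGGB
BBBGGGBB
BBBBBRBB
BBBBBBBB
BBBBBBBB
BBBBBBBB

Answer: BBBBBBBB
BBBBBBBB
BBBGGGGB
BBBGGGBB
BBBBBRBB
BBBBBBBB
BBBBBBBB
BBBBBBBB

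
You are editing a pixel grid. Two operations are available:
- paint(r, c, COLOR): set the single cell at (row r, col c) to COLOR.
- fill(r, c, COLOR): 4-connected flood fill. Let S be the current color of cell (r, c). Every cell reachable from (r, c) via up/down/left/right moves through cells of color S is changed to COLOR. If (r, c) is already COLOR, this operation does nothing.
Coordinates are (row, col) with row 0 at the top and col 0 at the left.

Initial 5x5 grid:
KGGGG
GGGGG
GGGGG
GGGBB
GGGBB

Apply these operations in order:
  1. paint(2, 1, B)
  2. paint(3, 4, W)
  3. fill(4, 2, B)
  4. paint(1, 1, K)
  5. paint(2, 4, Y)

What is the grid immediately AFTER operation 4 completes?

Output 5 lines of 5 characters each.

After op 1 paint(2,1,B):
KGGGG
GGGGG
GBGGG
GGGBB
GGGBB
After op 2 paint(3,4,W):
KGGGG
GGGGG
GBGGG
GGGBW
GGGBB
After op 3 fill(4,2,B) [19 cells changed]:
KBBBB
BBBBB
BBBBB
BBBBW
BBBBB
After op 4 paint(1,1,K):
KBBBB
BKBBB
BBBBB
BBBBW
BBBBB

Answer: KBBBB
BKBBB
BBBBB
BBBBW
BBBBB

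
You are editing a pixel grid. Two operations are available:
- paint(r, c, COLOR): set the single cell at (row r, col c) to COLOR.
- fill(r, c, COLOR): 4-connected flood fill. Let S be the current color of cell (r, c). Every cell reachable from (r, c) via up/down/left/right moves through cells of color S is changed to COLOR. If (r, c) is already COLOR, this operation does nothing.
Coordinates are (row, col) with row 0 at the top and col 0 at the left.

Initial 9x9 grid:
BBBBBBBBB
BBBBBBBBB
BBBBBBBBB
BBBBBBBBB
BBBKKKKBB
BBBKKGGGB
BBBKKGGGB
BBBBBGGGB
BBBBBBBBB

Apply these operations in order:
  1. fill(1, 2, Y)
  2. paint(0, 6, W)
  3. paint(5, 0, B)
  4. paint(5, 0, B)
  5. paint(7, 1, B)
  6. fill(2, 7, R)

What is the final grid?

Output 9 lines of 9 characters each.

After op 1 fill(1,2,Y) [64 cells changed]:
YYYYYYYYY
YYYYYYYYY
YYYYYYYYY
YYYYYYYYY
YYYKKKKYY
YYYKKGGGY
YYYKKGGGY
YYYYYGGGY
YYYYYYYYY
After op 2 paint(0,6,W):
YYYYYYWYY
YYYYYYYYY
YYYYYYYYY
YYYYYYYYY
YYYKKKKYY
YYYKKGGGY
YYYKKGGGY
YYYYYGGGY
YYYYYYYYY
After op 3 paint(5,0,B):
YYYYYYWYY
YYYYYYYYY
YYYYYYYYY
YYYYYYYYY
YYYKKKKYY
BYYKKGGGY
YYYKKGGGY
YYYYYGGGY
YYYYYYYYY
After op 4 paint(5,0,B):
YYYYYYWYY
YYYYYYYYY
YYYYYYYYY
YYYYYYYYY
YYYKKKKYY
BYYKKGGGY
YYYKKGGGY
YYYYYGGGY
YYYYYYYYY
After op 5 paint(7,1,B):
YYYYYYWYY
YYYYYYYYY
YYYYYYYYY
YYYYYYYYY
YYYKKKKYY
BYYKKGGGY
YYYKKGGGY
YBYYYGGGY
YYYYYYYYY
After op 6 fill(2,7,R) [61 cells changed]:
RRRRRRWRR
RRRRRRRRR
RRRRRRRRR
RRRRRRRRR
RRRKKKKRR
BRRKKGGGR
RRRKKGGGR
RBRRRGGGR
RRRRRRRRR

Answer: RRRRRRWRR
RRRRRRRRR
RRRRRRRRR
RRRRRRRRR
RRRKKKKRR
BRRKKGGGR
RRRKKGGGR
RBRRRGGGR
RRRRRRRRR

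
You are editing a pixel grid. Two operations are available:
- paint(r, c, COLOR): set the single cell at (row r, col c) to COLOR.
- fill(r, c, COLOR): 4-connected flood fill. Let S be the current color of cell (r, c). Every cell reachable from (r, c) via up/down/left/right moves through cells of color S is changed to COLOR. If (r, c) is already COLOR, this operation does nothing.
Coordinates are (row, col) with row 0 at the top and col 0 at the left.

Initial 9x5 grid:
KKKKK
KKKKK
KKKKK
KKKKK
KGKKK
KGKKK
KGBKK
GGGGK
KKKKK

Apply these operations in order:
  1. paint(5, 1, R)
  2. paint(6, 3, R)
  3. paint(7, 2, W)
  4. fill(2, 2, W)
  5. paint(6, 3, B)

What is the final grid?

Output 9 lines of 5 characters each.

After op 1 paint(5,1,R):
KKKKK
KKKKK
KKKKK
KKKKK
KGKKK
KRKKK
KGBKK
GGGGK
KKKKK
After op 2 paint(6,3,R):
KKKKK
KKKKK
KKKKK
KKKKK
KGKKK
KRKKK
KGBRK
GGGGK
KKKKK
After op 3 paint(7,2,W):
KKKKK
KKKKK
KKKKK
KKKKK
KGKKK
KRKKK
KGBRK
GGWGK
KKKKK
After op 4 fill(2,2,W) [36 cells changed]:
WWWWW
WWWWW
WWWWW
WWWWW
WGWWW
WRWWW
WGBRW
GGWGW
WWWWW
After op 5 paint(6,3,B):
WWWWW
WWWWW
WWWWW
WWWWW
WGWWW
WRWWW
WGBBW
GGWGW
WWWWW

Answer: WWWWW
WWWWW
WWWWW
WWWWW
WGWWW
WRWWW
WGBBW
GGWGW
WWWWW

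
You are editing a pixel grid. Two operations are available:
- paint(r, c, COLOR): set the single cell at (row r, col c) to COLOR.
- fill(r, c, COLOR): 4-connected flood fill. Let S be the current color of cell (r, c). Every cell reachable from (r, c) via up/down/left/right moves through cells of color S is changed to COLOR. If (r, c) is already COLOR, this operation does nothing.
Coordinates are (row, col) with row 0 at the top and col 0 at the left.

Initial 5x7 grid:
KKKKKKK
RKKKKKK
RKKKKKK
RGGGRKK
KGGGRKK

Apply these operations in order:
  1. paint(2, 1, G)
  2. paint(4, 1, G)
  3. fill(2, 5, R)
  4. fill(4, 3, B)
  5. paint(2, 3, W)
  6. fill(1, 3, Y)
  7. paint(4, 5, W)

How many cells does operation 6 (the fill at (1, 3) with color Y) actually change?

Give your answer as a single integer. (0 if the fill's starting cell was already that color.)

Answer: 26

Derivation:
After op 1 paint(2,1,G):
KKKKKKK
RKKKKKK
RGKKKKK
RGGGRKK
KGGGRKK
After op 2 paint(4,1,G):
KKKKKKK
RKKKKKK
RGKKKKK
RGGGRKK
KGGGRKK
After op 3 fill(2,5,R) [22 cells changed]:
RRRRRRR
RRRRRRR
RGRRRRR
RGGGRRR
KGGGRRR
After op 4 fill(4,3,B) [7 cells changed]:
RRRRRRR
RRRRRRR
RBRRRRR
RBBBRRR
KBBBRRR
After op 5 paint(2,3,W):
RRRRRRR
RRRRRRR
RBRWRRR
RBBBRRR
KBBBRRR
After op 6 fill(1,3,Y) [26 cells changed]:
YYYYYYY
YYYYYYY
YBYWYYY
YBBBYYY
KBBBYYY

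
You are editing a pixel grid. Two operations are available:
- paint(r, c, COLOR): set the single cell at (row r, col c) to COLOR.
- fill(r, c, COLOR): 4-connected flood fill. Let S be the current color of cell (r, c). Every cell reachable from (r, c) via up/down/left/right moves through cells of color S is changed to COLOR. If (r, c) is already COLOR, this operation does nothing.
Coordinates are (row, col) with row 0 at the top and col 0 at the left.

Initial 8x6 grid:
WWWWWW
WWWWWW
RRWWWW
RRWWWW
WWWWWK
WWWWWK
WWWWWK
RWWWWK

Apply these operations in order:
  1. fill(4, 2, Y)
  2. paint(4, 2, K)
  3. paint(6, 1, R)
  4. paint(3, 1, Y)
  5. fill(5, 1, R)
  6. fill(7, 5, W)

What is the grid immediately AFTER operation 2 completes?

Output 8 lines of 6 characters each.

After op 1 fill(4,2,Y) [39 cells changed]:
YYYYYY
YYYYYY
RRYYYY
RRYYYY
YYYYYK
YYYYYK
YYYYYK
RYYYYK
After op 2 paint(4,2,K):
YYYYYY
YYYYYY
RRYYYY
RRYYYY
YYKYYK
YYYYYK
YYYYYK
RYYYYK

Answer: YYYYYY
YYYYYY
RRYYYY
RRYYYY
YYKYYK
YYYYYK
YYYYYK
RYYYYK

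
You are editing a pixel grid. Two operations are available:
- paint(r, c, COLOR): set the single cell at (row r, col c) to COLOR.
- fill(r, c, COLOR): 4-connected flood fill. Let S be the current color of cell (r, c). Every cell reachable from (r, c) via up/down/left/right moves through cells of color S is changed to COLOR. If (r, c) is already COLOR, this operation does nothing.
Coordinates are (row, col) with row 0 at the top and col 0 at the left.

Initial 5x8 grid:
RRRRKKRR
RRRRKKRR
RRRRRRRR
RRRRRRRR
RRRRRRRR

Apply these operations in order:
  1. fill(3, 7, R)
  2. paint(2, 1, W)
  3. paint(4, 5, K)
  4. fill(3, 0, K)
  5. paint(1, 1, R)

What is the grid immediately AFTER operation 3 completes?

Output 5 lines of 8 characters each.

After op 1 fill(3,7,R) [0 cells changed]:
RRRRKKRR
RRRRKKRR
RRRRRRRR
RRRRRRRR
RRRRRRRR
After op 2 paint(2,1,W):
RRRRKKRR
RRRRKKRR
RWRRRRRR
RRRRRRRR
RRRRRRRR
After op 3 paint(4,5,K):
RRRRKKRR
RRRRKKRR
RWRRRRRR
RRRRRRRR
RRRRRKRR

Answer: RRRRKKRR
RRRRKKRR
RWRRRRRR
RRRRRRRR
RRRRRKRR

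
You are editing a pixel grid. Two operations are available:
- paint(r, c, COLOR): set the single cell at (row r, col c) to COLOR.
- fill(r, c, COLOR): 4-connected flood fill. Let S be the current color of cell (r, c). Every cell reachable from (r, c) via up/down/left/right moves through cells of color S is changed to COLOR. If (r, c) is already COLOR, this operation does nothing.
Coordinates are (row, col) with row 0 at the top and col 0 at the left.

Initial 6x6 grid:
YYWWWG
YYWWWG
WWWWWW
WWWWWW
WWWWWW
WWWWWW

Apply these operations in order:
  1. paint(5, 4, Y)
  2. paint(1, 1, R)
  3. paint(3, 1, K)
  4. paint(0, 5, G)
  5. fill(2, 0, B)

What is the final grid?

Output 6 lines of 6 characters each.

Answer: YYBBBG
YRBBBG
BBBBBB
BKBBBB
BBBBBB
BBBBYB

Derivation:
After op 1 paint(5,4,Y):
YYWWWG
YYWWWG
WWWWWW
WWWWWW
WWWWWW
WWWWYW
After op 2 paint(1,1,R):
YYWWWG
YRWWWG
WWWWWW
WWWWWW
WWWWWW
WWWWYW
After op 3 paint(3,1,K):
YYWWWG
YRWWWG
WWWWWW
WKWWWW
WWWWWW
WWWWYW
After op 4 paint(0,5,G):
YYWWWG
YRWWWG
WWWWWW
WKWWWW
WWWWWW
WWWWYW
After op 5 fill(2,0,B) [28 cells changed]:
YYBBBG
YRBBBG
BBBBBB
BKBBBB
BBBBBB
BBBBYB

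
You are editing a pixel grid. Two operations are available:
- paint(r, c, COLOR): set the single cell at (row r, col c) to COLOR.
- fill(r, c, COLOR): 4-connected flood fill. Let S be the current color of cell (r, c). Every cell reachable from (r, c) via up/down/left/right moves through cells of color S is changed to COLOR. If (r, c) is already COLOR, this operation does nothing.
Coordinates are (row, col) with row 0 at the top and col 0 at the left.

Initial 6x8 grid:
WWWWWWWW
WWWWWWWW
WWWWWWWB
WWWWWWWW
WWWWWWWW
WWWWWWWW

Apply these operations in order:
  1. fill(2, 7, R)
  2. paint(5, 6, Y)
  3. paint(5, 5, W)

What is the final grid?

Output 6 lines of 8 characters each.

Answer: WWWWWWWW
WWWWWWWW
WWWWWWWR
WWWWWWWW
WWWWWWWW
WWWWWWYW

Derivation:
After op 1 fill(2,7,R) [1 cells changed]:
WWWWWWWW
WWWWWWWW
WWWWWWWR
WWWWWWWW
WWWWWWWW
WWWWWWWW
After op 2 paint(5,6,Y):
WWWWWWWW
WWWWWWWW
WWWWWWWR
WWWWWWWW
WWWWWWWW
WWWWWWYW
After op 3 paint(5,5,W):
WWWWWWWW
WWWWWWWW
WWWWWWWR
WWWWWWWW
WWWWWWWW
WWWWWWYW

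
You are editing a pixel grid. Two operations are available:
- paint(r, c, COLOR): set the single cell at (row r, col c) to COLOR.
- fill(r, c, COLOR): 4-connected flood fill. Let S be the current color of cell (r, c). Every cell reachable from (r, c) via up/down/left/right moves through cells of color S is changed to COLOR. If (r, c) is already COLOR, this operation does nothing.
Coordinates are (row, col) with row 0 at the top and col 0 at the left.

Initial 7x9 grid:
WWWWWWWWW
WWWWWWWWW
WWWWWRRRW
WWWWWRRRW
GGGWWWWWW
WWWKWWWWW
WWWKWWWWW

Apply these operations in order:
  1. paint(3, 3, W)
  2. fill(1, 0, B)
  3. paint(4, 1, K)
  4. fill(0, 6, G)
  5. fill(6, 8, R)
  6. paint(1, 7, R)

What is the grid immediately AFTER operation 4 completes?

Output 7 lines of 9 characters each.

After op 1 paint(3,3,W):
WWWWWWWWW
WWWWWWWWW
WWWWWRRRW
WWWWWRRRW
GGGWWWWWW
WWWKWWWWW
WWWKWWWWW
After op 2 fill(1,0,B) [46 cells changed]:
BBBBBBBBB
BBBBBBBBB
BBBBBRRRB
BBBBBRRRB
GGGBBBBBB
WWWKBBBBB
WWWKBBBBB
After op 3 paint(4,1,K):
BBBBBBBBB
BBBBBBBBB
BBBBBRRRB
BBBBBRRRB
GKGBBBBBB
WWWKBBBBB
WWWKBBBBB
After op 4 fill(0,6,G) [46 cells changed]:
GGGGGGGGG
GGGGGGGGG
GGGGGRRRG
GGGGGRRRG
GKGGGGGGG
WWWKGGGGG
WWWKGGGGG

Answer: GGGGGGGGG
GGGGGGGGG
GGGGGRRRG
GGGGGRRRG
GKGGGGGGG
WWWKGGGGG
WWWKGGGGG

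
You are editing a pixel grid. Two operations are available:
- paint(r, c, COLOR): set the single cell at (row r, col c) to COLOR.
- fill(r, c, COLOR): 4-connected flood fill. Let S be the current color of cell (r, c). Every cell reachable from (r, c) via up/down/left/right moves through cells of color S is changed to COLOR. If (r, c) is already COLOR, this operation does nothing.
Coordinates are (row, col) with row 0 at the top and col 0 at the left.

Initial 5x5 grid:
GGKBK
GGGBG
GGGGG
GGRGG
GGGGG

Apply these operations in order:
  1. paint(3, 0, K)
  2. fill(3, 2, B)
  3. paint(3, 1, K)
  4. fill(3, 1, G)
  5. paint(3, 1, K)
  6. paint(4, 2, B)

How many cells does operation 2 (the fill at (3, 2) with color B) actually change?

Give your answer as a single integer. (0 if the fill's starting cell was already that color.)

After op 1 paint(3,0,K):
GGKBK
GGGBG
GGGGG
KGRGG
GGGGG
After op 2 fill(3,2,B) [1 cells changed]:
GGKBK
GGGBG
GGGGG
KGBGG
GGGGG

Answer: 1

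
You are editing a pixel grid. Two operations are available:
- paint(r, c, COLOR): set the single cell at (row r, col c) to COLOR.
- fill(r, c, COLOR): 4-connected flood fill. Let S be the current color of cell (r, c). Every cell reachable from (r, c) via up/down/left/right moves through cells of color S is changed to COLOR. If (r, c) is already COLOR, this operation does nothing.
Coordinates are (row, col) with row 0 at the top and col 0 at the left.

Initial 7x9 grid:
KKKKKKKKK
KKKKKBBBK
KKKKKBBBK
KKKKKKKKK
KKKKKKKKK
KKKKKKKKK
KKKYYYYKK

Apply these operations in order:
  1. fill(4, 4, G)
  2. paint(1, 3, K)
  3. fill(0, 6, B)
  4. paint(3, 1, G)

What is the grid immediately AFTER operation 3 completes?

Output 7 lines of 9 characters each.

After op 1 fill(4,4,G) [53 cells changed]:
GGGGGGGGG
GGGGGBBBG
GGGGGBBBG
GGGGGGGGG
GGGGGGGGG
GGGGGGGGG
GGGYYYYGG
After op 2 paint(1,3,K):
GGGGGGGGG
GGGKGBBBG
GGGGGBBBG
GGGGGGGGG
GGGGGGGGG
GGGGGGGGG
GGGYYYYGG
After op 3 fill(0,6,B) [52 cells changed]:
BBBBBBBBB
BBBKBBBBB
BBBBBBBBB
BBBBBBBBB
BBBBBBBBB
BBBBBBBBB
BBBYYYYBB

Answer: BBBBBBBBB
BBBKBBBBB
BBBBBBBBB
BBBBBBBBB
BBBBBBBBB
BBBBBBBBB
BBBYYYYBB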